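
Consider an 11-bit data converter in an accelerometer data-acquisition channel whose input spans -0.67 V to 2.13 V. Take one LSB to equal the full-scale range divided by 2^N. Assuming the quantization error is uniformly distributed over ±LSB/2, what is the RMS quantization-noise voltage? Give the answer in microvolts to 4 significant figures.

Full-scale range = 2.13 V − (-0.67 V) = 2.8 V.
LSB = 2.8 V / 2^11 = 1.36719 mV.
RMS of a uniform error over width LSB is LSB/√12 = 394.7 µV.

394.7 µV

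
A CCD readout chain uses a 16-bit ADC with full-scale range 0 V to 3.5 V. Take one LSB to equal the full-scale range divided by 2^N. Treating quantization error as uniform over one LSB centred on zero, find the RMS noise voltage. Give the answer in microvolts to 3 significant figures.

Full-scale range = 3.5 V.
LSB = 3.5 V ÷ 2^16 = 3.5/65536 V = 53.406 µV.
For a uniform distribution on [−LSB/2, +LSB/2], V_rms = LSB/√12 = 53.406 µV/3.4641 = 15.4 µV.

15.4 µV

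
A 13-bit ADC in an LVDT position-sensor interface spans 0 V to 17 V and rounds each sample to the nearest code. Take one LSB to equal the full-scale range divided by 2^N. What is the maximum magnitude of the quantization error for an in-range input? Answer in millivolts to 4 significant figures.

Span = 17 V.
Step size = 17/8192 V = 2.07520 mV.
A rounding quantizer has |error| ≤ LSB/2 = 1.038 mV.

1.038 mV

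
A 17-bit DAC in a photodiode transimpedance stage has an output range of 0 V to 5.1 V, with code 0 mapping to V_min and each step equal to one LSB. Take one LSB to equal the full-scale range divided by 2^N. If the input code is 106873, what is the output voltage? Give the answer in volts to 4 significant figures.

Full-scale range = 5.1 V. LSB = 5.1 V / 2^17.
V_out = V_min + code × LSB = 0 V + 106873 × 5.1 V / 131072
      = 0 V + 4.15842 V = 4.15842 V.

4.158 V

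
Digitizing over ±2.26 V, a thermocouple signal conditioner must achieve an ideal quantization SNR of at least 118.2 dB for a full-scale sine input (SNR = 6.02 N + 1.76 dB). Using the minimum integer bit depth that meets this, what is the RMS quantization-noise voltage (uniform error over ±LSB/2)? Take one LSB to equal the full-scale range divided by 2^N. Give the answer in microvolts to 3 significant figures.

1.24 µV

Span: 2.26 V − (-2.26 V) = 4.52 V.
Solving 6.02 N ≥ 118.2 − 1.76: N ≥ 19.342. Round up → N = 20.
LSB = 4.52 V / 2^20 = 4.3106 µV.
σ_q = LSB/√12 = 4.3106 µV/3.4641 = 1.24 µV.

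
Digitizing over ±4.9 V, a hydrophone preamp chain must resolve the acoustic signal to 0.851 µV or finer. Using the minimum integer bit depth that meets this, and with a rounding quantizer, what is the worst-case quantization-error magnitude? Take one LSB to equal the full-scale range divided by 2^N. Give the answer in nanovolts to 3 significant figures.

Full-scale range = 4.9 V − (-4.9 V) = 9.8 V.
Required number of levels: 9.8/0.851 µV = 1.1516e7; smallest N with 2^N ≥ that is 24.
One LSB is 9.8 V / 16777216 = 0.58413 µV.
Max error for round-to-nearest is LSB/2 = 292 nV.

292 nV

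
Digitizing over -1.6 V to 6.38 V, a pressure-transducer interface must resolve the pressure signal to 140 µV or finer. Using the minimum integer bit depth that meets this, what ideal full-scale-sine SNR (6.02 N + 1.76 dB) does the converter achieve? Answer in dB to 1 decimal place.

98.1 dB

Range = 6.38 − (-1.6) = 7.98 V.
Levels needed ≥ 7.98/140 µV = 57000. 2^16 = 65536 suffices, so N_min = 16.
6.02(16) + 1.76 = 98.08 dB.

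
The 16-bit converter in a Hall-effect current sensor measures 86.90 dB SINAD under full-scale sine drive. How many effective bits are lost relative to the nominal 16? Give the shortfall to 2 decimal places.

Effective bits = (86.90 − 1.76)/6.02 = 14.1429.
Shortfall = 16 − 14.1429 = 1.8571 bits.

1.86 bits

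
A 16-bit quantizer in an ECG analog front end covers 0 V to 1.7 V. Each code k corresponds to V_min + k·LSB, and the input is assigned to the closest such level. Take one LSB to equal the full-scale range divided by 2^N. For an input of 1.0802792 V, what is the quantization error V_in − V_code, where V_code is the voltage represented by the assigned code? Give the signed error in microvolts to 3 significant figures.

Range is 1.7 V. LSB = 1.7 V / 2^16 ≈ 25.94 µV.
(V_in − V_min)/LSB = (1.0802792 − (0)) × 65536/1.7 = 41645.3986 → nearest code k = 41645.
V_code = 0 + (41645/65536) × 1.7 = 1.0802688599 V.
e = 1.0802792 − (1.0802688599) = +10.3 µV.

+10.3 µV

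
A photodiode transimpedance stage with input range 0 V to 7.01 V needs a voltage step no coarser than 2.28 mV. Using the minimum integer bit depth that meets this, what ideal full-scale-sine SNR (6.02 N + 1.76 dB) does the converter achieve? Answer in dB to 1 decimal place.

74.0 dB

V_FS = 7.01 V.
Levels needed ≥ 7.01/2.28 mV = 3075. 2^12 = 4096 suffices, so N_min = 12.
6.02(12) + 1.76 = 74.00 dB.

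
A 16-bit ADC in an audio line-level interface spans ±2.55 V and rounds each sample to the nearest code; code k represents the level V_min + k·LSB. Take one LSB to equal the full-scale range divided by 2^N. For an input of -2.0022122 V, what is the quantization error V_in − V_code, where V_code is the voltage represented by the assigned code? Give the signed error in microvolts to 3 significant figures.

Range = 2.55 − (-2.55) = 5.1 V. LSB = 5.1 V / 2^16 ≈ 77.82 µV.
(V_in − V_min)/LSB = (-2.0022122 − (-2.55)) × 65536/5.1 = 7039.1806 → nearest code k = 7039.
V_code = V_min + k × range/2^16 = -2.55 + 7039 × 5.1/65536 = -2.0022262573 V.
Error = V_in − V_code = -2.0022122 − (-2.0022262573) = +14.1 µV.

+14.1 µV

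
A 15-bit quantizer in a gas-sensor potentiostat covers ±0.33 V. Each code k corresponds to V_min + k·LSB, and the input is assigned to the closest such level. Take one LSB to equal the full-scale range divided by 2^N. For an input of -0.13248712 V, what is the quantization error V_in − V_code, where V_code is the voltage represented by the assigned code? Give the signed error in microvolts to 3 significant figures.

+4.34 µV

Full-scale range = 0.33 V − (-0.33 V) = 0.66 V. LSB = 0.66 V / 2^15 ≈ 20.14 µV.
(-0.13248712 − (-0.33)) / LSB = 0.19751288 × 32768/0.66 = 9806.2152. Nearest integer: k = 9806.
V_code = V_min + k × range/2^15 = -0.33 + 9806 × 0.66/32768 = -0.13249145508 V.
Error = V_in − V_code = -0.13248712 − (-0.13249145508) = +4.34 µV.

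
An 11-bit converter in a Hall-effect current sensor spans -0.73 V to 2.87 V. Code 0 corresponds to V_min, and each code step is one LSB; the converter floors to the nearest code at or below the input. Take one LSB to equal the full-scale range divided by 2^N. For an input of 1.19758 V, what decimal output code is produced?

1096

The full-scale span is 2.87 − (-0.73) = 3.6 V. LSB = 3.6 V / 2^11 ≈ 1.758 mV.
V_in − V_min = 1.19758 − (-0.73) = 1.92758 V.
Divide by LSB: 1.92758 × 2048/3.6 = 1096.5788.
Truncating gives code 1096.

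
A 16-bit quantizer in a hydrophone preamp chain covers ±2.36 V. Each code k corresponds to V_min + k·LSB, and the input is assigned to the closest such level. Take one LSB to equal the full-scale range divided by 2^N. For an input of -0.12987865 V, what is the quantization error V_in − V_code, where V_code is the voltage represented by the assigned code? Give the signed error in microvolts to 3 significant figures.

Full-scale range = 2.36 V − (-2.36 V) = 4.72 V. LSB = 4.72 V / 2^16 ≈ 72.02 µV.
(V_in − V_min)/LSB = (-0.12987865 − (-2.36)) × 65536/4.72 = 30964.6680 → nearest code k = 30965.
V_code = -2.36 + (30965/65536) × 4.72 = -0.12985473633 V.
e = -0.12987865 − (-0.12985473633) = −23.9 µV.

−23.9 µV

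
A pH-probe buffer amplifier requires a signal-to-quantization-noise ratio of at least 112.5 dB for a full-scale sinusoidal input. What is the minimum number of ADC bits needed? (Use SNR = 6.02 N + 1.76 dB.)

N ≥ (112.5 − 1.76)/6.02 = 18.395 → N_min = 19.

19 bits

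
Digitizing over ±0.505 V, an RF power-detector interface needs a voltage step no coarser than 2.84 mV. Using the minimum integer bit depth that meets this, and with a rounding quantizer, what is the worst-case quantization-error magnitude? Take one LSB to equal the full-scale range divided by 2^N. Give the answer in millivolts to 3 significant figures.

Range = 0.505 − (-0.505) = 1.01 V.
Required number of levels: 1.01/2.84 mV = 355.63; smallest N with 2^N ≥ that is 9.
Step size = 1.01/512 V = 1.9727 mV.
|e|_max = LSB/2 = 0.986 mV.

0.986 mV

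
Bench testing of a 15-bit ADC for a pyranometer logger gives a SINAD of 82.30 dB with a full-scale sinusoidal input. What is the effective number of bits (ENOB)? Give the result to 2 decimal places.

(82.30 − 1.76) / 6.02 = 80.54/6.02 = 13.3787 effective bits.

13.38 bits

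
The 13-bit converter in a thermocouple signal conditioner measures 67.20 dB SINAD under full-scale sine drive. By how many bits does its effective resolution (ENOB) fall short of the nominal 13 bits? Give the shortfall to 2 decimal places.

2.13 bits

Effective bits = (67.20 − 1.76)/6.02 = 10.8704.
Shortfall = 13 − 10.8704 = 2.1296 bits.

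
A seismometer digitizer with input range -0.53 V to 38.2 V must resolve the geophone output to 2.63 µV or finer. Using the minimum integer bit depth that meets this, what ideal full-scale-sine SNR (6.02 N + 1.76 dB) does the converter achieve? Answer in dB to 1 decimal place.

Full-scale range = 38.2 V − (-0.53 V) = 38.73 V.
38.73 V / 2.63 µV = 1.473e7. Since 2^23 = 8388608 and 2^24 = 16777216, N = 24.
Ideal SNR at N = 24: 6.02·24 + 1.76 = 146.2 dB.

146.2 dB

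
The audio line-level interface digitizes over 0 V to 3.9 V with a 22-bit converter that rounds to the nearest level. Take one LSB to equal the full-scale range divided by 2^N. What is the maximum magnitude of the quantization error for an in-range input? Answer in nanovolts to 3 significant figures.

465 nV

V_FS = 3.9 V.
One LSB is 3.9 V / 4194304 = 0.92983 µV.
|e|_max = LSB/2 = 465 nV.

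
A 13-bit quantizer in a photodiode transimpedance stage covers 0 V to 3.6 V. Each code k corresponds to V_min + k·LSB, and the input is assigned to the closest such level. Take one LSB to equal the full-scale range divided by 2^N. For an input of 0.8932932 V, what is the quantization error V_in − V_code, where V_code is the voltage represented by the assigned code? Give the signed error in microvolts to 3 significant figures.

−115 µV

Range is 3.6 V. LSB = 3.6 V / 2^13 ≈ 439.5 µV.
(V_in − V_min)/LSB = (0.8932932 − (0)) × 8192/3.6 = 2032.7383 → nearest code k = 2033.
V_code = V_min + k × range/2^13 = 0 + 2033 × 3.6/8192 = 0.8934082031 V.
e = 0.8932932 − (0.8934082031) = −115 µV.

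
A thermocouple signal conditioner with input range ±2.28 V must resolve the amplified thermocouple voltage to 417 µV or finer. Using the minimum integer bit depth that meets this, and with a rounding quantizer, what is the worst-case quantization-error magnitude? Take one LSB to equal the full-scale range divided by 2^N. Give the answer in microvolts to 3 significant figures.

139 µV

The full-scale span is 2.28 − (-2.28) = 4.56 V.
Need 2^N ≥ 4.56 V / 417 µV = 10940 → N_min = 14.
LSB = 4.56 V / 2^14 = 278.32 µV.
|e|_max = LSB/2 = 139 µV.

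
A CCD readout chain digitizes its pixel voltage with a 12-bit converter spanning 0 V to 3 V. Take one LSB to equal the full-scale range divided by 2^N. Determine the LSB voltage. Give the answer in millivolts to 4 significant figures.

0.7324 mV

Span = 3 V.
Number of codes = 2^12 = 4096.
LSB = 3 V / 2^12 = 0.7324 mV.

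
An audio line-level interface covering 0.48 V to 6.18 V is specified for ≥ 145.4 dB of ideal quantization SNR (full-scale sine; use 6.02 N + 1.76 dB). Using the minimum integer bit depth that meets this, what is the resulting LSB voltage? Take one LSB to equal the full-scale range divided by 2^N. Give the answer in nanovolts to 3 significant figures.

Full-scale range = 6.18 V − (0.48 V) = 5.7 V.
N ≥ (145.4 − 1.76)/6.02 = 23.860 → N_min = 24.
One LSB is 5.7 V / 16777216 = 340 nV.

340 nV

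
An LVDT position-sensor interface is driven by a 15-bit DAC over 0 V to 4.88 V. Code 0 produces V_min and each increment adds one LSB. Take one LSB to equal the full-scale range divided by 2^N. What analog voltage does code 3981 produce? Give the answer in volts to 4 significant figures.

Full-scale range = 4.88 V. LSB = 4.88 V / 2^15.
Output = V_min + (3981/32768) × range = 0 + 0.121490 × 4.88 V
      = 0 V + 0.592874 V = 0.592874 V.

0.5929 V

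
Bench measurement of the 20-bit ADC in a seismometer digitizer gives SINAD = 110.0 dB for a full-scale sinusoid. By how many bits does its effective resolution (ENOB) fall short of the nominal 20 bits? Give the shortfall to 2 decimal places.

ENOB = (SINAD − 1.76)/6.02 = (110.0 − 1.76)/6.02 = 17.9801 bits.
Shortfall = 20 − 17.9801 = 2.0199 bits.

2.02 bits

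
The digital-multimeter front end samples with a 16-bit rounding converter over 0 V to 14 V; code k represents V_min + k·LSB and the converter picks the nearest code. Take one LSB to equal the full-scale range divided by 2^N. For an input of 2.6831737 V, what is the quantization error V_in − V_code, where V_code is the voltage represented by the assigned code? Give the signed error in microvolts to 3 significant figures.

+68.2 µV

Range is 14 V. LSB = 14 V / 2^16 ≈ 213.6 µV.
(V_in − V_min)/LSB = (2.6831737 − (0)) × 65536/14 = 12560.3194 → nearest code k = 12560.
V_code = V_min + k × range/2^16 = 0 + 12560 × 14/65536 = 2.6831054688 V.
Error = V_in − V_code = 2.6831737 − (2.6831054688) = +68.2 µV.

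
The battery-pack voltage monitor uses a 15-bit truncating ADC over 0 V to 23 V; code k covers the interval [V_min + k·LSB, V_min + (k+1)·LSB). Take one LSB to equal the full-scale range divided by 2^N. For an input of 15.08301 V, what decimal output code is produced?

V_FS = 23 V. LSB = 23 V / 2^15 ≈ 0.7019 mV.
V_in − V_min = 15.08301 − (0) = 15.08301 V.
Divide by LSB: 15.08301 × 32768/23 = 21488.6988.
Truncating gives code 21488.

21488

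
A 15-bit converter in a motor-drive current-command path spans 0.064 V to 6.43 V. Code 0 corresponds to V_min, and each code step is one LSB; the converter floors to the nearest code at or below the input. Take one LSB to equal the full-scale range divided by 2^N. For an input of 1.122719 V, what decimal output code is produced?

Range = 6.43 − (0.064) = 6.366 V. LSB = 6.366 V / 2^15 ≈ 194.3 µV.
(V_in − V_min) × 2^15/range = (1.122719 − (0.064)) × 32768/6.366 = 5449.592.
Floor → code = 5449.

5449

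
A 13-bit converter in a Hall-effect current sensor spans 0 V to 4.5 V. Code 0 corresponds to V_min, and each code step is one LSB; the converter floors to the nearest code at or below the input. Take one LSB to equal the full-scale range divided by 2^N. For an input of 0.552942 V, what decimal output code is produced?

1006

Range is 4.5 V. LSB = 4.5 V / 2^13 ≈ 0.5493 mV.
code = ⌊(V_in − V_min)/LSB⌋ = ⌊(V_in − V_min) × 2^13 / range⌋
     = ⌊(0.552942 − (0)) × 8192 / 4.5⌋ = ⌊0.552942 × 8192/4.5⌋
     = ⌊1006.600⌋ = 1006.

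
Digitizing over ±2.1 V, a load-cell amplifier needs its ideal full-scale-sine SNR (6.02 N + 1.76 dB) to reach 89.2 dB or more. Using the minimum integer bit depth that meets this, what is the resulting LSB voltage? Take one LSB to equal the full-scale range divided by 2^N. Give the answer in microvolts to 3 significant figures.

128 µV

The full-scale span is 2.1 − (-2.1) = 4.2 V.
Required N = ⌈(89.2 − 1.76)/6.02⌉ = ⌈14.525⌉ = 15.
LSB = 4.2 V ÷ 2^15 = 4.2/32768 V = 128 µV.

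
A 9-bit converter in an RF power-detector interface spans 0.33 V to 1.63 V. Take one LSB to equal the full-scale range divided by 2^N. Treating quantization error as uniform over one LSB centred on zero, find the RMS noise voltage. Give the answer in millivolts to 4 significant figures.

Range = 1.63 − (0.33) = 1.3 V.
LSB = 1.3 V / 2^9 = 2.53906 mV.
For a uniform distribution on [−LSB/2, +LSB/2], V_rms = LSB/√12 = 2.53906 mV/3.4641 = 0.7330 mV.

0.7330 mV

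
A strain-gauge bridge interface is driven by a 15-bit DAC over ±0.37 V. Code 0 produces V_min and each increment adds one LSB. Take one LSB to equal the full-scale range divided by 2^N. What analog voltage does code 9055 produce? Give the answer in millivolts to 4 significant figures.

-165.5 mV

Range = 0.37 − (-0.37) = 0.74 V. LSB = 0.74 V / 2^15.
V_out = V_min + code × LSB = -0.37 V + 9055 × 0.74 V / 32768
      = -0.37 V + 0.204489 V = -0.165511 V.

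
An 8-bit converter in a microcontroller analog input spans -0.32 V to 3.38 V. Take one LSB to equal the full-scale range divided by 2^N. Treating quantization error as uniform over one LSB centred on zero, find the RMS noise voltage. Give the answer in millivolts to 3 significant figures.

4.17 mV

Range = 3.38 − (-0.32) = 3.7 V.
Step size = 3.7/256 V = 14.453 mV.
For a uniform distribution on [−LSB/2, +LSB/2], V_rms = LSB/√12 = 14.453 mV/3.4641 = 4.17 mV.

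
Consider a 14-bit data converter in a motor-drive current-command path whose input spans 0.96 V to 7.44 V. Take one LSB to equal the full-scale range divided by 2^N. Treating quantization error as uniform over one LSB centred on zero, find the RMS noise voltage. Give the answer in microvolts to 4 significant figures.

114.2 µV

Span: 7.44 V − (0.96 V) = 6.48 V.
Step size = 6.48/16384 V = 395.508 µV.
For a uniform distribution on [−LSB/2, +LSB/2], V_rms = LSB/√12 = 395.508 µV/3.4641 = 114.2 µV.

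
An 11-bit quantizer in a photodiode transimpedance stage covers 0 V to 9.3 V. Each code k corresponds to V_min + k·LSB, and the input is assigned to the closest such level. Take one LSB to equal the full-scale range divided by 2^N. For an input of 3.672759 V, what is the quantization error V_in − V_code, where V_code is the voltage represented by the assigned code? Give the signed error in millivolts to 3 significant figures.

Range is 9.3 V. LSB = 9.3 V / 2^11 ≈ 4.541 mV.
(3.672759 − (0)) / LSB = 3.672759 × 2048/9.3 = 808.7968. Nearest integer: k = 809.
Reconstructed level: 0 + 809 × 9.3/2048 V = 3.673681641 V.
Error = V_in − V_code = 3.672759 − (3.673681641) = −0.923 mV.

−0.923 mV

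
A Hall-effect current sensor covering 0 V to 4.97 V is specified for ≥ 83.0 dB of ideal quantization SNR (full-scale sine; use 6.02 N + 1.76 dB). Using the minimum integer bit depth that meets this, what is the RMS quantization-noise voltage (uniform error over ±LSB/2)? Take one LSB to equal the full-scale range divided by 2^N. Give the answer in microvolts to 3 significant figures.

87.6 µV

V_FS = 4.97 V.
Required N = ⌈(83.0 − 1.76)/6.02⌉ = ⌈13.495⌉ = 14.
One LSB is 4.97 V / 16384 = 303.34 µV.
V_rms = LSB/√12 = 87.6 µV.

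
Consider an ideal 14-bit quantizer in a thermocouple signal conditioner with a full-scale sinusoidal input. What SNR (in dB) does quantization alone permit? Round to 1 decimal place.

86.0 dB

6.02(14) + 1.76 = 84.28 + 1.76 = 86.04 dB.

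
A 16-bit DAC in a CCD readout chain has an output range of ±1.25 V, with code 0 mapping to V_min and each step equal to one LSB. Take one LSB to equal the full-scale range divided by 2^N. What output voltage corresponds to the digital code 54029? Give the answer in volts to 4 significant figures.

Span: 1.25 V − (-1.25 V) = 2.5 V. LSB = 2.5 V / 2^16.
V_out = V_min + code × LSB = -1.25 V + 54029 × 2.5 V / 65536
      = -1.25 + 2.06104 = 0.811043 V.

0.8110 V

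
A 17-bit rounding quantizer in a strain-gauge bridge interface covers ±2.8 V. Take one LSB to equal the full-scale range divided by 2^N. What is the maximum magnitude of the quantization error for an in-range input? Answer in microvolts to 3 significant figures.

21.4 µV

Full-scale range = 2.8 V − (-2.8 V) = 5.6 V.
LSB = 5.6 V ÷ 2^17 = 5.6/131072 V = 42.725 µV.
Worst-case error for round-to-nearest is half an LSB: 21.4 µV.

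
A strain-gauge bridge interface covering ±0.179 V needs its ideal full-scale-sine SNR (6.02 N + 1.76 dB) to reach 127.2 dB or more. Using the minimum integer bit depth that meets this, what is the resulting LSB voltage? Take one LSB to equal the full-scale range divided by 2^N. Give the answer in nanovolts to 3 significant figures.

The full-scale span is 0.179 − (-0.179) = 0.358 V.
Solving 6.02 N ≥ 127.2 − 1.76: N ≥ 20.837. Round up → N = 21.
LSB = 0.358 V ÷ 2^21 = 0.358/2097152 V = 171 nV.

171 nV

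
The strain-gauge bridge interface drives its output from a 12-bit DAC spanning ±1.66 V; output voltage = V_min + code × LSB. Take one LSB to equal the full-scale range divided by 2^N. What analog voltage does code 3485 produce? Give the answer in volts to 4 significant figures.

Range = 1.66 − (-1.66) = 3.32 V. LSB = 3.32 V / 2^12.
V_out = -1.66 + 3485 × (3.32/4096) V
      = -1.66 V + 2.82476 V = 1.16476 V.

1.165 V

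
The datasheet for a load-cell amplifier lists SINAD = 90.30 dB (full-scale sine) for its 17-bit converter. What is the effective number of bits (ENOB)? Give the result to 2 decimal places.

14.71 bits

ENOB = (90.30 − 1.76)/6.02 = 14.7076 bits.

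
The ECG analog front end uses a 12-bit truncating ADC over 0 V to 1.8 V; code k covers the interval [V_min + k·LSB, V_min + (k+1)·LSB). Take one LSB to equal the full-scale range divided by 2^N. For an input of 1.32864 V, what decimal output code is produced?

Range is 1.8 V. LSB = 1.8 V / 2^12 ≈ 439.5 µV.
V_in − V_min = 1.32864 − (0) = 1.32864 V.
Divide by LSB: 1.32864 × 4096/1.8 = 3023.3941.
Truncating gives code 3023.

3023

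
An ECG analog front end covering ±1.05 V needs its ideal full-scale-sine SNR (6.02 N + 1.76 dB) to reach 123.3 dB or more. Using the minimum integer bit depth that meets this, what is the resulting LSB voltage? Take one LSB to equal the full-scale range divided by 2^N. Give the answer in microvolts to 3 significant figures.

1.00 µV

Range = 1.05 − (-1.05) = 2.1 V.
Required N = ⌈(123.3 − 1.76)/6.02⌉ = ⌈20.189⌉ = 21.
Step size = 2.1/2097152 V = 1.00 µV.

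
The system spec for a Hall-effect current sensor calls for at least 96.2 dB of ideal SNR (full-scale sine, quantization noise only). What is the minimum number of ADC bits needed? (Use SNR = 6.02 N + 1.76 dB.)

16 bits

Solving 6.02 N ≥ 96.2 − 1.76: N ≥ 15.688. Round up → N = 16.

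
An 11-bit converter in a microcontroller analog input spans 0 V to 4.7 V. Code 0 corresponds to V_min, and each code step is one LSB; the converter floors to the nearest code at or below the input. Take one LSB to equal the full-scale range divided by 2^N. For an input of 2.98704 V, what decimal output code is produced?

1301

Range is 4.7 V. LSB = 4.7 V / 2^11 ≈ 2.295 mV.
(V_in − V_min) × 2^11/range = (2.98704 − (0)) × 2048/4.7 = 1301.587.
Floor → code = 1301.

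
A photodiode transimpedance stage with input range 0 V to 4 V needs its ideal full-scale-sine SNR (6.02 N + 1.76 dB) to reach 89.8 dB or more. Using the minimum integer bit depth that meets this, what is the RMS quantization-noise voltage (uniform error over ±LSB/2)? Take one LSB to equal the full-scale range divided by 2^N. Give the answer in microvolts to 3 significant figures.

V_FS = 4 V.
Solving 6.02 N ≥ 89.8 − 1.76: N ≥ 14.625. Round up → N = 15.
Step size = 4/32768 V = 122.07 µV.
V_rms = LSB/√12 = 35.2 µV.

35.2 µV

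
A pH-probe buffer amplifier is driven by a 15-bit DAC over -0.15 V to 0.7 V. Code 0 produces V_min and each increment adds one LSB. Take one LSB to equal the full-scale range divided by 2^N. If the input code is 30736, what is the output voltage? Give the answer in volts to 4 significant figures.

Span: 0.7 V − (-0.15 V) = 0.85 V. LSB = 0.85 V / 2^15.
Output = V_min + (30736/32768) × range = -0.15 + 0.937988 × 0.85 V
      = -0.15 + 0.797290 = 0.647290 V.

0.6473 V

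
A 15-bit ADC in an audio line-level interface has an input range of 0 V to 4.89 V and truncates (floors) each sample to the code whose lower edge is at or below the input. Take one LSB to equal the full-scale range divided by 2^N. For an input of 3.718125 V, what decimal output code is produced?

24915

Full-scale range = 4.89 V. LSB = 4.89 V / 2^15 ≈ 149.2 µV.
code = ⌊(V_in − V_min)/LSB⌋ = ⌊(V_in − V_min) × 2^15 / range⌋
     = ⌊(3.718125 − (0)) × 32768 / 4.89⌋ = ⌊3.718125 × 32768/4.89⌋
     = ⌊24915.239⌋ = 24915.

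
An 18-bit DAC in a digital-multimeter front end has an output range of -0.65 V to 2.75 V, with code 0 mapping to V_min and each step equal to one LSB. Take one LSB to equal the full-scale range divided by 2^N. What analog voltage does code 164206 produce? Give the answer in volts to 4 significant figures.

1.480 V

The full-scale span is 2.75 − (-0.65) = 3.4 V. LSB = 3.4 V / 2^18.
V_out = V_min + code × LSB = -0.65 V + 164206 × 3.4 V / 262144
      = -0.65 + 2.12975 = 1.47975 V.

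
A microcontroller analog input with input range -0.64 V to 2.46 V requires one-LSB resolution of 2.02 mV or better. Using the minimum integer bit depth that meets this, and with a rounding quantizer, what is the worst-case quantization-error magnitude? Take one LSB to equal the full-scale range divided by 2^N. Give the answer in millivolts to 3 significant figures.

The full-scale span is 2.46 − (-0.64) = 3.1 V.
Levels needed ≥ 3.1/2.02 mV = 1535. 2^11 = 2048 suffices, so N_min = 11.
Step size = 3.1/2048 V = 1.5137 mV.
Max error for round-to-nearest is LSB/2 = 0.757 mV.

0.757 mV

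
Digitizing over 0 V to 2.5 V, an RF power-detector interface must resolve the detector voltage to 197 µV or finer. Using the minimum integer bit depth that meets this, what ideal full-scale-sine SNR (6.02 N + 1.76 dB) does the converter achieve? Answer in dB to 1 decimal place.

Full-scale range = 2.5 V.
Need 2^N ≥ 2.5 V / 197 µV = 12690 → N_min = 14.
SNR = 6.02 × 14 + 1.76 = 86.04 dB.

86.0 dB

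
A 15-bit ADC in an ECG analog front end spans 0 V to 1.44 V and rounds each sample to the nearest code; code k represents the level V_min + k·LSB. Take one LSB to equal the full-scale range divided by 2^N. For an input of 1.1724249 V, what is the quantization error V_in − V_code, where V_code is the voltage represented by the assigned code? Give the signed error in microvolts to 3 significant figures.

V_FS = 1.44 V. LSB = 1.44 V / 2^15 ≈ 43.95 µV.
(V_in − V_min)/LSB = (1.1724249 − (0)) × 32768/1.44 = 26679.1799 → nearest code k = 26679.
V_code = V_min + k × range/2^15 = 0 + 26679 × 1.44/32768 = 1.1724169922 V.
e = 1.1724249 − (1.1724169922) = +7.91 µV.

+7.91 µV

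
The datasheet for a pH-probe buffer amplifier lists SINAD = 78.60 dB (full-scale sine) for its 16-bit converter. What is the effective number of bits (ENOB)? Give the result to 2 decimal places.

Inverting SNR = 6.02 N + 1.76: N_eff = (78.60 − 1.76)/6.02 = 12.7641.

12.76 bits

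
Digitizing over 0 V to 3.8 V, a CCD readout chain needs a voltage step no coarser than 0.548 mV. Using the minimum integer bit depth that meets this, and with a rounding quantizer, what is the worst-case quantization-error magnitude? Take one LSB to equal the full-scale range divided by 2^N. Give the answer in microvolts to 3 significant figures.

232 µV

Span = 3.8 V.
Need 2^N ≥ 3.8 V / 0.548 mV = 6934 → N_min = 13.
LSB = 3.8 V ÷ 2^13 = 3.8/8192 V = 463.87 µV.
Half an LSB is 232 µV.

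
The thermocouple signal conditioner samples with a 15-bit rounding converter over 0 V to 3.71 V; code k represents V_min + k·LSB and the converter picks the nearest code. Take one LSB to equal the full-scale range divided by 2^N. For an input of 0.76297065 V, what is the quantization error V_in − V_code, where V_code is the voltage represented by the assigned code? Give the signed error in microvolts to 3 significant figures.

V_FS = 3.71 V. LSB = 3.71 V / 2^15 ≈ 113.2 µV.
(0.76297065 − (0)) / LSB = 0.76297065 × 32768/3.71 = 6738.8200. Nearest integer: k = 6739.
Reconstructed level: 0 + 6739 × 3.71/32768 V = 0.76299102783 V.
V_in − V_code = 0.76297065 − (0.76299102783) = −20.4 µV.

−20.4 µV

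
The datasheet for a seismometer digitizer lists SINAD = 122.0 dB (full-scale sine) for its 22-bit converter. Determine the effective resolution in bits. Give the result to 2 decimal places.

ENOB = (122.0 − 1.76)/6.02 = 19.9734 bits.

19.97 bits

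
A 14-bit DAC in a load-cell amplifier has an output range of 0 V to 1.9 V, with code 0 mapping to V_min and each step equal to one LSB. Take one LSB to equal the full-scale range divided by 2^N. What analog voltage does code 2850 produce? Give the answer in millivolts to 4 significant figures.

330.5 mV

V_FS = 1.9 V. LSB = 1.9 V / 2^14.
V_out = 0 + 2850 × (1.9/16384) V
      = 0 + 0.330505 = 0.330505 V.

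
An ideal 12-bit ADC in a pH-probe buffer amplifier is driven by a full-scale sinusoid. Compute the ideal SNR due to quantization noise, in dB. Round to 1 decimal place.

Ideal quantization SNR: 6.02 × 12 + 1.76 dB = 74.0 dB.

74.0 dB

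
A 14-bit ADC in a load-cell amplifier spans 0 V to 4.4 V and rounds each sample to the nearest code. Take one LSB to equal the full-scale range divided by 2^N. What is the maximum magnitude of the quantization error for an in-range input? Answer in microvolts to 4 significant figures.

134.3 µV

Span = 4.4 V.
Step size = 4.4/16384 V = 268.555 µV.
Worst-case error for round-to-nearest is half an LSB: 134.3 µV.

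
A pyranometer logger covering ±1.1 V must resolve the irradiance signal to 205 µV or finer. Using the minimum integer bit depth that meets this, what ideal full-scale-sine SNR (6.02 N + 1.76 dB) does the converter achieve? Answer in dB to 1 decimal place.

Range = 1.1 − (-1.1) = 2.2 V.
Levels needed ≥ 2.2/205 µV = 10730. 2^14 = 16384 suffices, so N_min = 14.
Ideal SNR at N = 14: 6.02·14 + 1.76 = 86.0 dB.

86.0 dB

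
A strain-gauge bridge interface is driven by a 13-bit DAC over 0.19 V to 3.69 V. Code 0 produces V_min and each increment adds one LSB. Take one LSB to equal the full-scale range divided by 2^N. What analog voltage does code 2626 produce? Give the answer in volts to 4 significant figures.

1.312 V

Span: 3.69 V − (0.19 V) = 3.5 V. LSB = 3.5 V / 2^13.
V_out = V_min + code × LSB = 0.19 V + 2626 × 3.5 V / 8192
      = 0.19 + 1.12195 = 1.31195 V.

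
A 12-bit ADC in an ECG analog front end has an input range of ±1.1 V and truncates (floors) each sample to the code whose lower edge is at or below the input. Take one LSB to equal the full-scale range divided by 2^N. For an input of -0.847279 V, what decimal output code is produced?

The full-scale span is 1.1 − (-1.1) = 2.2 V. LSB = 2.2 V / 2^12 ≈ 0.5371 mV.
(V_in − V_min) × 2^12/range = (-0.847279 − (-1.1)) × 4096/2.2 = 470.521.
Floor → code = 470.

470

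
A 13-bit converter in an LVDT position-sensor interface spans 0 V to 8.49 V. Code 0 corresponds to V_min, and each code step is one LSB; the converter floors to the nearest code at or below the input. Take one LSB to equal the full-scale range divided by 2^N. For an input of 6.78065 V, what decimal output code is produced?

Span = 8.49 V. LSB = 8.49 V / 2^13 ≈ 1.036 mV.
code = ⌊(V_in − V_min)/LSB⌋ = ⌊(V_in − V_min) × 2^13 / range⌋
     = ⌊(6.78065 − (0)) × 8192 / 8.49⌋ = ⌊6.78065 × 8192/8.49⌋
     = ⌊6542.648⌋ = 6542.

6542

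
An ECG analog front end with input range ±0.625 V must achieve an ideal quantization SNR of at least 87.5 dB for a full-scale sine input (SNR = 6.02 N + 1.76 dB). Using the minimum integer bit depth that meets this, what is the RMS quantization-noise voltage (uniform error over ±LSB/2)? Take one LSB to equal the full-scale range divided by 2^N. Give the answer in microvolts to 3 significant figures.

11.0 µV

Full-scale range = 0.625 V − (-0.625 V) = 1.25 V.
N ≥ (87.5 − 1.76)/6.02 = 14.243 → N_min = 15.
LSB = 1.25 V / 2^15 = 38.147 µV.
V_rms = LSB/√12 = 11.0 µV.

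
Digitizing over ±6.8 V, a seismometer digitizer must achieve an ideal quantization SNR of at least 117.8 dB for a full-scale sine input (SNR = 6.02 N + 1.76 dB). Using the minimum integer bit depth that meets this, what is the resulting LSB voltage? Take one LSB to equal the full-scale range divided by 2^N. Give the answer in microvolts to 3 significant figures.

Span: 6.8 V − (-6.8 V) = 13.6 V.
Solving 6.02 N ≥ 117.8 − 1.76: N ≥ 19.276. Round up → N = 20.
Step size = 13.6/1048576 V = 13.0 µV.

13.0 µV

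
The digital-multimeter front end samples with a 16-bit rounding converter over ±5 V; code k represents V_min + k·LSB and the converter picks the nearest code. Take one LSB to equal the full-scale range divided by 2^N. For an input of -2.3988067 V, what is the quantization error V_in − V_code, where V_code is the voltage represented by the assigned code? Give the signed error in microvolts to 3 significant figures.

+27.5 µV

Range = 5 − (-5) = 10 V. LSB = 10 V / 2^16 ≈ 152.6 µV.
(V_in − V_min)/LSB = (-2.3988067 − (-5)) × 65536/10 = 17047.1804 → nearest code k = 17047.
Reconstructed level: -5 + 17047 × 10/65536 V = -2.3988342285 V.
e = -2.3988067 − (-2.3988342285) = +27.5 µV.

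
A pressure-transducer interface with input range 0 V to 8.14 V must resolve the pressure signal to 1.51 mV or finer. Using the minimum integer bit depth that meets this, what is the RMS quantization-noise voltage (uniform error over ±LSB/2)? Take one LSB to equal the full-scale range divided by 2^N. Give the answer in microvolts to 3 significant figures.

287 µV

Full-scale range = 8.14 V.
Levels needed ≥ 8.14/1.51 mV = 5391. 2^13 = 8192 suffices, so N_min = 13.
LSB = 8.14 V / 2^13 = 0.99365 mV.
V_rms = LSB/√12 = 287 µV.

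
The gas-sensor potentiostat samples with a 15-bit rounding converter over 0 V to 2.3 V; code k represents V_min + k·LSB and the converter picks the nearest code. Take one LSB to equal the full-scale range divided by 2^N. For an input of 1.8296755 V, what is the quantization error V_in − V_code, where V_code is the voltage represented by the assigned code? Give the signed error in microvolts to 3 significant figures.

+21.6 µV

V_FS = 2.3 V. LSB = 2.3 V / 2^15 ≈ 70.19 µV.
Position in LSBs: (1.8296755 − (0)) × 32768/2.3 = 26067.3073; rounding gives k = 26067.
V_code = V_min + k × range/2^15 = 0 + 26067 × 2.3/32768 = 1.8296539307 V.
V_in − V_code = 1.8296755 − (1.8296539307) = +21.6 µV.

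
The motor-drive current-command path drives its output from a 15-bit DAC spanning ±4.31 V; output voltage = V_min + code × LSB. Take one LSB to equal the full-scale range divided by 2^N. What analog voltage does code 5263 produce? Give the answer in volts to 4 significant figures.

Range = 4.31 − (-4.31) = 8.62 V. LSB = 8.62 V / 2^15.
Output = V_min + (5263/32768) × range = -4.31 + 0.160614 × 8.62 V
      = -4.31 V + 1.38449 V = -2.92551 V.

-2.926 V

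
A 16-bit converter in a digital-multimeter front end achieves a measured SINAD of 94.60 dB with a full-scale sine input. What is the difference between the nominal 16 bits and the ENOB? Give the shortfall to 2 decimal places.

0.58 bits

ENOB = (SINAD − 1.76)/6.02 = (94.60 − 1.76)/6.02 = 15.4219 bits.
16 − 15.4219 = 0.58 bits below nominal.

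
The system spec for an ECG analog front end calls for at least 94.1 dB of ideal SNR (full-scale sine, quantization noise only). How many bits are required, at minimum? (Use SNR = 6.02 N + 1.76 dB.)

16 bits

Required N = ⌈(94.1 − 1.76)/6.02⌉ = ⌈15.339⌉ = 16.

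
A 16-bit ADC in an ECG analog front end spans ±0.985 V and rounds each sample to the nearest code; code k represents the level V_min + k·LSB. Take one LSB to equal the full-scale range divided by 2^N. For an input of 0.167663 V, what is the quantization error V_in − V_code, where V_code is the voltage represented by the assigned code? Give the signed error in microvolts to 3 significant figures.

−10.6 µV

Range = 0.985 − (-0.985) = 1.97 V. LSB = 1.97 V / 2^16 ≈ 30.06 µV.
(V_in − V_min)/LSB = (0.167663 − (-0.985)) × 65536/1.97 = 38345.6459 → nearest code k = 38346.
V_code = -0.985 + (38346/65536) × 1.97 = 0.16767364502 V.
V_in − V_code = 0.167663 − (0.16767364502) = −10.6 µV.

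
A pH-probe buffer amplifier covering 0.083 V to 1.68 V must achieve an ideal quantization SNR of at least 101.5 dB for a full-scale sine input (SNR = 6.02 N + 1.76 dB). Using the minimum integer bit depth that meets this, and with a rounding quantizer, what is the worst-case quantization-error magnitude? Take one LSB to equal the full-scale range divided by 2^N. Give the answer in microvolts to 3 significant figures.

6.09 µV

Range = 1.68 − (0.083) = 1.597 V.
Solving 6.02 N ≥ 101.5 − 1.76: N ≥ 16.568. Round up → N = 17.
LSB = 1.597 V / 2^17 = 12.184 µV.
|e|_max = LSB/2 = 6.09 µV.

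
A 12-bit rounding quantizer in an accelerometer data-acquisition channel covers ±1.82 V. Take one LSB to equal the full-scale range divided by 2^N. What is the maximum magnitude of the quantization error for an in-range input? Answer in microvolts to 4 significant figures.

444.3 µV

The full-scale span is 1.82 − (-1.82) = 3.64 V.
LSB = 3.64 V ÷ 2^12 = 3.64/4096 V = 0.888672 mV.
A rounding quantizer has |error| ≤ LSB/2 = 444.3 µV.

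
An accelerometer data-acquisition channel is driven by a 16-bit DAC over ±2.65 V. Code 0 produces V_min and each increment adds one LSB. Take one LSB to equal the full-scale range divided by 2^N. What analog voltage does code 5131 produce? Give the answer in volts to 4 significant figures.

Span: 2.65 V − (-2.65 V) = 5.3 V. LSB = 5.3 V / 2^16.
V_out = V_min + code × LSB = -2.65 V + 5131 × 5.3 V / 65536
      = -2.65 V + 0.414952 V = -2.23505 V.

-2.235 V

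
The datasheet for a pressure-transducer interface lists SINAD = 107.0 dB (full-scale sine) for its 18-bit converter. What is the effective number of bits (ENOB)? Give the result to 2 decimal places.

17.48 bits

(107.0 − 1.76) / 6.02 = 105.24/6.02 = 17.4817 effective bits.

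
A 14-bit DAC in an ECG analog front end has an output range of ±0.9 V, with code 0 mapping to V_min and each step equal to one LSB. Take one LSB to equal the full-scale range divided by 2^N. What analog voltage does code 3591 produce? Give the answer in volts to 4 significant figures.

-0.5055 V

The full-scale span is 0.9 − (-0.9) = 1.8 V. LSB = 1.8 V / 2^14.
V_out = -0.9 + 3591 × (1.8/16384) V
      = -0.9 + 0.394519 = -0.505481 V.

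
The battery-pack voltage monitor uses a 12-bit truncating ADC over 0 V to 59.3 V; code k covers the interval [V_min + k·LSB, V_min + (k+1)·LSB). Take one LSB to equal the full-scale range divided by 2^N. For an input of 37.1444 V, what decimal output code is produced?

Span = 59.3 V. LSB = 59.3 V / 2^12 ≈ 14.48 mV.
V_in − V_min = 37.1444 − (0) = 37.1444 V.
Divide by LSB: 37.1444 × 4096/59.3 = 2565.6570.
Truncating gives code 2565.

2565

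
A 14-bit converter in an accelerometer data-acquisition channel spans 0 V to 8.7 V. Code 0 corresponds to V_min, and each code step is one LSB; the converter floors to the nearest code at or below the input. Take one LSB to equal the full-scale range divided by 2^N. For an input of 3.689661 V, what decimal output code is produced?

6948

Span = 8.7 V. LSB = 8.7 V / 2^14 ≈ 0.5310 mV.
code = ⌊(V_in − V_min)/LSB⌋ = ⌊(V_in − V_min) × 2^14 / range⌋
     = ⌊(3.689661 − (0)) × 16384 / 8.7⌋ = ⌊3.689661 × 16384/8.7⌋
     = ⌊6948.437⌋ = 6948.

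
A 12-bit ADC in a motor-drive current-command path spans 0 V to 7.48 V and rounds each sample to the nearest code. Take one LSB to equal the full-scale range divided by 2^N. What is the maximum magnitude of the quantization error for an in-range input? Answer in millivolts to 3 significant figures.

Range is 7.48 V.
One LSB is 7.48 V / 4096 = 1.8262 mV.
Worst-case error for round-to-nearest is half an LSB: 0.913 mV.

0.913 mV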